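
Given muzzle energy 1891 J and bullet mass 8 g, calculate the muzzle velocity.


v = sqrt(2*E/m) = sqrt(2*1891/0.008) = 687.6 m/s

687.6 m/s


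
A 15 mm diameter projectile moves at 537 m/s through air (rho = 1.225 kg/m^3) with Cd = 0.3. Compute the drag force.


A = pi*(d/2)^2 = pi*(15/2000)^2 = 1.76715e-04 m^2
Fd = 0.5*Cd*rho*A*v^2 = 0.5*0.3*1.225*1.76715e-04*537^2 = 9.364 N

9.364 N


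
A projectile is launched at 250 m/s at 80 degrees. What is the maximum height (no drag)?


H = (v0*sin(theta))^2 / (2g) = (250*sin(80°))^2 / (2*9.81) = 3089 m

3089 m


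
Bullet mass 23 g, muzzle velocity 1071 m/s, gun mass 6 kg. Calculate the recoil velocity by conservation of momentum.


v_recoil = m_p * v_p / m_gun = 0.023 * 1071 / 6 = 4.106 m/s

4.106 m/s


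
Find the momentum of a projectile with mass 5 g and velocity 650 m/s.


p = m*v = 0.005*650 = 3.25 kg·m/s

3.25 kg·m/s


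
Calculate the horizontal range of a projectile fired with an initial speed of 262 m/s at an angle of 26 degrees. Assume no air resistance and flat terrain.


R = v0^2 * sin(2*theta) / g = 262^2 * sin(2*26°) / 9.81 = 5514 m

5514 m


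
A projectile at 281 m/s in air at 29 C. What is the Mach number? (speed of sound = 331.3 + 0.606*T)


a = 331.3 + 0.606*(29) = 348.874 m/s
M = v/a = 281/348.874 = 0.8054

0.8054


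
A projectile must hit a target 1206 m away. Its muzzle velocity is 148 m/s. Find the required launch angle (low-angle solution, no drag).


sin(2*theta) = R*g/v0^2 = 1206*9.81/148^2 = 0.540123, theta = arcsin(0.540123)/2 = 16.35°

16.35 degrees


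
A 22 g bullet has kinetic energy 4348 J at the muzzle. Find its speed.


v = sqrt(2*E/m) = sqrt(2*4348/0.022) = 628.7 m/s

628.7 m/s


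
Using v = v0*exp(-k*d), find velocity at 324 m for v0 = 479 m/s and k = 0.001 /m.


v = v0*exp(-k*d) = 479*exp(-0.001*324) = 346.4 m/s

346.4 m/s


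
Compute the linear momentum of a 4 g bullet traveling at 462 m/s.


p = m*v = 0.004*462 = 1.848 kg·m/s

1.848 kg·m/s


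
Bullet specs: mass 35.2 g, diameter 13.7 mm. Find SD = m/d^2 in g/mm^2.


SD = m/d^2 = 35.2/13.7^2 = 0.1875 g/mm^2

0.1875 g/mm^2


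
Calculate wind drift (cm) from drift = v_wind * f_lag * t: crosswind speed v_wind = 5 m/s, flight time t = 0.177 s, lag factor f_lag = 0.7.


drift = v_wind * lag * t = 5 * 0.7 * 0.177 = 0.6195 m ≈ 61.95 cm

61.95 cm


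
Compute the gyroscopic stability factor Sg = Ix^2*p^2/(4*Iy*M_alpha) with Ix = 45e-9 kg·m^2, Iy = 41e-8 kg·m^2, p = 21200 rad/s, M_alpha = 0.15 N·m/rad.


Sg = Ix^2 * p^2 / (4 * Iy * M_alpha) = (45e-9)^2 * 21200^2 / (4 * 41e-8 * 0.15) = 3.7

3.7


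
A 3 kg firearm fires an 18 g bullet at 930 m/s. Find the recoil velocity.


v_recoil = m_p * v_p / m_gun = 0.018 * 930 / 3 = 5.58 m/s

5.58 m/s


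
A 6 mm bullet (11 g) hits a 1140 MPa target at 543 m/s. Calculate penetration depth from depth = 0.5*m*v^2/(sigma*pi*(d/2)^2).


A = pi*(d/2)^2 = pi*(6/2)^2 = 28.2743 mm^2
E = 0.5*m*v^2 = 0.5*0.011*543^2 = 1621.67 J
depth = E/(sigma*A) = 1621.67 J / (1140 MPa * 28.2743 mm^2) = 1621.67/(1140 * 28.2743) m = 0.0503113 m ≈ 50.31 mm

50.31 mm


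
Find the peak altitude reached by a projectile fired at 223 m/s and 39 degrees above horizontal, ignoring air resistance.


H = (v0*sin(theta))^2 / (2g) = (223*sin(39°))^2 / (2*9.81) = 1004 m

1004 m


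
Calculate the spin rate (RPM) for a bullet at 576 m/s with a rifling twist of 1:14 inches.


twist_m = 14*0.0254 = 0.3556 m
spin = v/twist = 576/0.3556 = 1619.798 rev/s
RPM = spin*60 = 1619.798*60 ≈ 97188 RPM

97188 RPM


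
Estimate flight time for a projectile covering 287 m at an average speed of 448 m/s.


t = d/v = 287/448 = 0.6406 s

0.6406 s


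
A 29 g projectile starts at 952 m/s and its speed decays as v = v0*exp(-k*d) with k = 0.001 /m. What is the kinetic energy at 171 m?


v = v0*exp(-k*d) = 952*exp(-0.001*171) = 802.366 m/s
E = 0.5*m*v^2 = 0.5*0.029*802.366^2 = 9335 J

9335 J


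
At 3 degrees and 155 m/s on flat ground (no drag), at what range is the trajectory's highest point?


R = v0^2*sin(2*theta)/g = 155^2*sin(2*3°)/9.81 = 255.994 m
apex_dist = R/2 = 255.994/2 = 128 m

128 m


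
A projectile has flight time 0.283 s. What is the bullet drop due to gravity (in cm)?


drop = 0.5*g*t^2 = 0.5*9.81*0.283^2 = 0.392837 m ≈ 39.28 cm

39.28 cm


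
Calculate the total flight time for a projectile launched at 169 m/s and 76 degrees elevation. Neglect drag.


T = 2*v0*sin(theta)/g = 2*169*sin(76°)/9.81 = 33.43 s

33.43 s


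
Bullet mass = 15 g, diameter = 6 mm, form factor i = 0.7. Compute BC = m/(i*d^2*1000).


BC = m/(i*d^2*1000) = 15/(0.7 * 6^2 * 1000) = 0.0005952

0.0005952


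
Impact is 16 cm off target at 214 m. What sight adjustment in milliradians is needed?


1 mrad subtends 1 cm per 10 m of range, so adj = error_cm / (dist_m / 10) = 16 / (214/10) = 0.7477 mrad

0.7477 mrad


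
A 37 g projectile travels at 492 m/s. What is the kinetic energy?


E = 0.5*m*v^2 = 0.5*0.037*492^2 = 4478 J

4478 J


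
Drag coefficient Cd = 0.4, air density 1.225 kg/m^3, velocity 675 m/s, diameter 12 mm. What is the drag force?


A = pi*(d/2)^2 = pi*(12/2000)^2 = 1.13097e-04 m^2
Fd = 0.5*Cd*rho*A*v^2 = 0.5*0.4*1.225*1.13097e-04*675^2 = 12.62 N

12.62 N


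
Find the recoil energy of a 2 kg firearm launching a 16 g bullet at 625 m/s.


v_r = m_p*v_p/m_gun = 0.016*625/2 = 5 m/s, E_r = 0.5*m_gun*v_r^2 = 0.5*2*5^2 = 25 J

25 J


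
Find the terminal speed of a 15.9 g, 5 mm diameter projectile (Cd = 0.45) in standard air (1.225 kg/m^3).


A = pi*(d/2)^2 = pi*(5/2000)^2 = 1.96350e-05 m^2
vt = sqrt(2mg/(Cd*rho*A)) = sqrt(2*0.0159*9.81/(0.45 * 1.225 * 1.96350e-05)) = 169.8 m/s

169.8 m/s


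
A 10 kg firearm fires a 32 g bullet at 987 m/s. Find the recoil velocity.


v_recoil = m_p * v_p / m_gun = 0.032 * 987 / 10 = 3.158 m/s

3.158 m/s


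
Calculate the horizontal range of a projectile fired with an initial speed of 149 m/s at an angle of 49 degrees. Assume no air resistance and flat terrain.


R = v0^2 * sin(2*theta) / g = 149^2 * sin(2*49°) / 9.81 = 2241 m

2241 m


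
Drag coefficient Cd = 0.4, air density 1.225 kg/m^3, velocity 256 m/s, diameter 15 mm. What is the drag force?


A = pi*(d/2)^2 = pi*(15/2000)^2 = 1.76715e-04 m^2
Fd = 0.5*Cd*rho*A*v^2 = 0.5*0.4*1.225*1.76715e-04*256^2 = 2.837 N

2.837 N


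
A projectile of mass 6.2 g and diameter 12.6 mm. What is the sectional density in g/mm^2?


SD = m/d^2 = 6.2/12.6^2 = 0.03905 g/mm^2

0.03905 g/mm^2


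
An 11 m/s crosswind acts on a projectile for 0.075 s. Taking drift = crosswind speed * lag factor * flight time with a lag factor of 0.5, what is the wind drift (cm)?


drift = v_wind * lag * t = 11 * 0.5 * 0.075 = 0.4125 m ≈ 41.25 cm

41.25 cm


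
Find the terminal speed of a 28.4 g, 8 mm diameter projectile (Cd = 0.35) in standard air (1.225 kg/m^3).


A = pi*(d/2)^2 = pi*(8/2000)^2 = 5.02655e-05 m^2
vt = sqrt(2mg/(Cd*rho*A)) = sqrt(2*0.0284*9.81/(0.35 * 1.225 * 5.02655e-05)) = 160.8 m/s

160.8 m/s


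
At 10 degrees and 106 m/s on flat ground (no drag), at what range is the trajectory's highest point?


R = v0^2*sin(2*theta)/g = 106^2*sin(2*10°)/9.81 = 391.737 m
apex_dist = R/2 = 391.737/2 = 195.9 m

195.9 m


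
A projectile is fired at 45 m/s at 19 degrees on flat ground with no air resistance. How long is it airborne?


T = 2*v0*sin(theta)/g = 2*45*sin(19°)/9.81 = 2.987 s

2.987 s


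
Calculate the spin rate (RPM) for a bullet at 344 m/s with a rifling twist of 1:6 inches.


twist_m = 6*0.0254 = 0.1524 m
spin = v/twist = 344/0.1524 = 2257.218 rev/s
RPM = spin*60 = 2257.218*60 ≈ 135433 RPM

135433 RPM


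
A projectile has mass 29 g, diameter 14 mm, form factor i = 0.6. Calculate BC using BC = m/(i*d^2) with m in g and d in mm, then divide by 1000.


BC = m/(i*d^2*1000) = 29/(0.6 * 14^2 * 1000) = 0.0002466

0.0002466


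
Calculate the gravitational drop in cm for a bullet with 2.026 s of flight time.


drop = 0.5*g*t^2 = 0.5*9.81*2.026^2 = 20.1334 m ≈ 2013 cm

2013 cm


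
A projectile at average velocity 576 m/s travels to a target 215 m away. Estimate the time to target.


t = d/v = 215/576 = 0.3733 s

0.3733 s


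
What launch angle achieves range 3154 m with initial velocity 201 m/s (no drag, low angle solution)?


sin(2*theta) = R*g/v0^2 = 3154*9.81/201^2 = 0.765841, theta = arcsin(0.765841)/2 = 24.99°

24.99 degrees


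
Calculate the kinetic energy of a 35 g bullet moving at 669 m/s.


E = 0.5*m*v^2 = 0.5*0.035*669^2 = 7832 J

7832 J


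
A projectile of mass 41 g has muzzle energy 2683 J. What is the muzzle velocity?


v = sqrt(2*E/m) = sqrt(2*2683/0.041) = 361.8 m/s

361.8 m/s


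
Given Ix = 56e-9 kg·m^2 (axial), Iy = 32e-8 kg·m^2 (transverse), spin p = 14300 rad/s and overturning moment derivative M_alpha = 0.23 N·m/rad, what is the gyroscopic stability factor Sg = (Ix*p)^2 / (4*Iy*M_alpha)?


Sg = Ix^2 * p^2 / (4 * Iy * M_alpha) = (56e-9)^2 * 14300^2 / (4 * 32e-8 * 0.23) = 2.178

2.178


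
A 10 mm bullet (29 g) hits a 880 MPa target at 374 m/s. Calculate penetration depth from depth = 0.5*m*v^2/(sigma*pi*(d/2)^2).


A = pi*(d/2)^2 = pi*(10/2)^2 = 78.5398 mm^2
E = 0.5*m*v^2 = 0.5*0.029*374^2 = 2028.2 J
depth = E/(sigma*A) = 2028.2 J / (880 MPa * 78.5398 mm^2) = 2028.2/(880 * 78.5398) m = 0.0293453 m ≈ 29.35 mm

29.35 mm


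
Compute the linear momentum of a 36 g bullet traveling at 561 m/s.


p = m*v = 0.036*561 = 20.2 kg·m/s

20.2 kg·m/s


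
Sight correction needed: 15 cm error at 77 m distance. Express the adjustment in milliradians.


1 mrad subtends 1 cm per 10 m of range, so adj = error_cm / (dist_m / 10) = 15 / (77/10) = 1.948 mrad

1.948 mrad


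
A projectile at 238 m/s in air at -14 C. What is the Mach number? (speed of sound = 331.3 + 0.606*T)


a = 331.3 + 0.606*(-14) = 322.816 m/s
M = v/a = 238/322.816 = 0.7373

0.7373


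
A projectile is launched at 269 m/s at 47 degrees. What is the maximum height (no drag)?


H = (v0*sin(theta))^2 / (2g) = (269*sin(47°))^2 / (2*9.81) = 1973 m

1973 m


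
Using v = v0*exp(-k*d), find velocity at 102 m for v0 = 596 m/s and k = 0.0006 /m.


v = v0*exp(-k*d) = 596*exp(-0.0006*102) = 560.6 m/s

560.6 m/s


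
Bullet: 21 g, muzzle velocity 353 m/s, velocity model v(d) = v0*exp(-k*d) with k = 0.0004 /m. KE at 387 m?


v = v0*exp(-k*d) = 353*exp(-0.0004*387) = 302.375 m/s
E = 0.5*m*v^2 = 0.5*0.021*302.375^2 = 960 J

960 J


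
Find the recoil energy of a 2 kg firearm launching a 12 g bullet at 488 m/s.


v_r = m_p*v_p/m_gun = 0.012*488/2 = 2.928 m/s, E_r = 0.5*m_gun*v_r^2 = 0.5*2*2.928^2 = 8.573 J

8.573 J


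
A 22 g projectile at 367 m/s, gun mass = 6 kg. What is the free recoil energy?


v_r = m_p*v_p/m_gun = 0.022*367/6 = 1.34567 m/s, E_r = 0.5*m_gun*v_r^2 = 0.5*6*1.34567^2 = 5.432 J

5.432 J


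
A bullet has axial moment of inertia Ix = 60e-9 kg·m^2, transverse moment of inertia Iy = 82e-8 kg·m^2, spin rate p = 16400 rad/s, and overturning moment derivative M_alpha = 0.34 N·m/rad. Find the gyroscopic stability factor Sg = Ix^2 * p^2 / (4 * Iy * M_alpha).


Sg = Ix^2 * p^2 / (4 * Iy * M_alpha) = (60e-9)^2 * 16400^2 / (4 * 82e-8 * 0.34) = 0.8682

0.8682


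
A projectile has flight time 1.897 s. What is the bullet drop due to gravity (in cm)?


drop = 0.5*g*t^2 = 0.5*9.81*1.897^2 = 17.6512 m ≈ 1765 cm

1765 cm


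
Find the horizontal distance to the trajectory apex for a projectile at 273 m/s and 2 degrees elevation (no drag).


R = v0^2*sin(2*theta)/g = 273^2*sin(2*2°)/9.81 = 529.957 m
apex_dist = R/2 = 529.957/2 = 265 m

265 m


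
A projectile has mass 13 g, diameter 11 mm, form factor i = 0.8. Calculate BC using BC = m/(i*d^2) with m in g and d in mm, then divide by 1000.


BC = m/(i*d^2*1000) = 13/(0.8 * 11^2 * 1000) = 0.0001343

0.0001343


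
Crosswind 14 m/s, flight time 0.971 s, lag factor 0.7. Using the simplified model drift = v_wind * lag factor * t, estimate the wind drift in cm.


drift = v_wind * lag * t = 14 * 0.7 * 0.971 = 9.5158 m ≈ 951.6 cm

951.6 cm


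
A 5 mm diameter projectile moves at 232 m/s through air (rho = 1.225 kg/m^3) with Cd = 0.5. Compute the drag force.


A = pi*(d/2)^2 = pi*(5/2000)^2 = 1.96350e-05 m^2
Fd = 0.5*Cd*rho*A*v^2 = 0.5*0.5*1.225*1.96350e-05*232^2 = 0.3237 N

0.3237 N


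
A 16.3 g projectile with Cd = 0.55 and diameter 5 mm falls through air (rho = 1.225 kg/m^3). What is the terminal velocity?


A = pi*(d/2)^2 = pi*(5/2000)^2 = 1.96350e-05 m^2
vt = sqrt(2mg/(Cd*rho*A)) = sqrt(2*0.0163*9.81/(0.55 * 1.225 * 1.96350e-05)) = 155.5 m/s

155.5 m/s


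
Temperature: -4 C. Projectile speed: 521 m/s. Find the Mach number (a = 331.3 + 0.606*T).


a = 331.3 + 0.606*(-4) = 328.876 m/s
M = v/a = 521/328.876 = 1.584

1.584


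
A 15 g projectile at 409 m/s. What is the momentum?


p = m*v = 0.015*409 = 6.135 kg·m/s

6.135 kg·m/s


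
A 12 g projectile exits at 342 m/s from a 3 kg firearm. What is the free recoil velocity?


v_recoil = m_p * v_p / m_gun = 0.012 * 342 / 3 = 1.368 m/s

1.368 m/s


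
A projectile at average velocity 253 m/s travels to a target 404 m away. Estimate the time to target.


t = d/v = 404/253 = 1.597 s

1.597 s


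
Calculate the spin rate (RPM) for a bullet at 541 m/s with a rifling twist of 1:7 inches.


twist_m = 7*0.0254 = 0.1778 m
spin = v/twist = 541/0.1778 = 3042.745 rev/s
RPM = spin*60 = 3042.745*60 ≈ 182565 RPM

182565 RPM


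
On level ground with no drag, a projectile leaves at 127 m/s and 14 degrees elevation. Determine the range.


R = v0^2 * sin(2*theta) / g = 127^2 * sin(2*14°) / 9.81 = 771.9 m

771.9 m


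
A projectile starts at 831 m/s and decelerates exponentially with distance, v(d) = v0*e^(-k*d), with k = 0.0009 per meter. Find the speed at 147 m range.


v = v0*exp(-k*d) = 831*exp(-0.0009*147) = 728 m/s

728 m/s


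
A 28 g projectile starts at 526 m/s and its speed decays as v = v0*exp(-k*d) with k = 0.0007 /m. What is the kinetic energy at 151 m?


v = v0*exp(-k*d) = 526*exp(-0.0007*151) = 473.239 m/s
E = 0.5*m*v^2 = 0.5*0.028*473.239^2 = 3135 J

3135 J


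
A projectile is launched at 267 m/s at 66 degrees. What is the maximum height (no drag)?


H = (v0*sin(theta))^2 / (2g) = (267*sin(66°))^2 / (2*9.81) = 3032 m

3032 m


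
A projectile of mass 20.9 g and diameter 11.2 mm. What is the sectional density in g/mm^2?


SD = m/d^2 = 20.9/11.2^2 = 0.1666 g/mm^2

0.1666 g/mm^2


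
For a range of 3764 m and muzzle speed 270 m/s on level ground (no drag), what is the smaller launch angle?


sin(2*theta) = R*g/v0^2 = 3764*9.81/270^2 = 0.506514, theta = arcsin(0.506514)/2 = 15.22°

15.22 degrees


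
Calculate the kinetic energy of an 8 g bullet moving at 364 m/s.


E = 0.5*m*v^2 = 0.5*0.008*364^2 = 530 J

530 J


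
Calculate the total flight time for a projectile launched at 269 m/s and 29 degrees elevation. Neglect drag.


T = 2*v0*sin(theta)/g = 2*269*sin(29°)/9.81 = 26.59 s

26.59 s


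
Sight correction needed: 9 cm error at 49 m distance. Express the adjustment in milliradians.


1 mrad subtends 1 cm per 10 m of range, so adj = error_cm / (dist_m / 10) = 9 / (49/10) = 1.837 mrad

1.837 mrad


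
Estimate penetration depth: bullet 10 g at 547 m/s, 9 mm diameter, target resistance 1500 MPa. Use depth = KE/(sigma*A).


A = pi*(d/2)^2 = pi*(9/2)^2 = 63.6173 mm^2
E = 0.5*m*v^2 = 0.5*0.01*547^2 = 1496.05 J
depth = E/(sigma*A) = 1496.05 J / (1500 MPa * 63.6173 mm^2) = 1496.05/(1500 * 63.6173) m = 0.0156776 m ≈ 15.68 mm

15.68 mm


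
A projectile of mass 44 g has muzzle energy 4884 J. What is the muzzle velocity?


v = sqrt(2*E/m) = sqrt(2*4884/0.044) = 471.2 m/s

471.2 m/s


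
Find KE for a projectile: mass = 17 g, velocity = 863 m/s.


E = 0.5*m*v^2 = 0.5*0.017*863^2 = 6331 J

6331 J


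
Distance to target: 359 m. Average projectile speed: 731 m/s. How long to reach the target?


t = d/v = 359/731 = 0.4911 s

0.4911 s


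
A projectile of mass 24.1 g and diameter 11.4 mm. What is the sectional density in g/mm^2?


SD = m/d^2 = 24.1/11.4^2 = 0.1854 g/mm^2

0.1854 g/mm^2


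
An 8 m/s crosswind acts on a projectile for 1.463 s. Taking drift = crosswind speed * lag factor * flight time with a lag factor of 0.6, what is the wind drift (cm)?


drift = v_wind * lag * t = 8 * 0.6 * 1.463 = 7.0224 m ≈ 702.2 cm

702.2 cm


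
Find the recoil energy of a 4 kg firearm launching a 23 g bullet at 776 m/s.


v_r = m_p*v_p/m_gun = 0.023*776/4 = 4.462 m/s, E_r = 0.5*m_gun*v_r^2 = 0.5*4*4.462^2 = 39.82 J

39.82 J


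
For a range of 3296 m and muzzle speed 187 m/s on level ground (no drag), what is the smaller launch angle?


sin(2*theta) = R*g/v0^2 = 3296*9.81/187^2 = 0.924641, theta = arcsin(0.924641)/2 = 33.81°

33.81 degrees


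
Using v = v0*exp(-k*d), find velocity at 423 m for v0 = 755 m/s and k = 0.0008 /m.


v = v0*exp(-k*d) = 755*exp(-0.0008*423) = 538.2 m/s

538.2 m/s


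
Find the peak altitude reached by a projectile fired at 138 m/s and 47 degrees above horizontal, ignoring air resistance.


H = (v0*sin(theta))^2 / (2g) = (138*sin(47°))^2 / (2*9.81) = 519.2 m

519.2 m


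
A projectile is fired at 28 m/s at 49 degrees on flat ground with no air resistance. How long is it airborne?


T = 2*v0*sin(theta)/g = 2*28*sin(49°)/9.81 = 4.308 s

4.308 s


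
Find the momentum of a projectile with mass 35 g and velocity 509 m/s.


p = m*v = 0.035*509 = 17.82 kg·m/s

17.82 kg·m/s


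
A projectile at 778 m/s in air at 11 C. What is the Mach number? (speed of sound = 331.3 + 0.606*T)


a = 331.3 + 0.606*(11) = 337.966 m/s
M = v/a = 778/337.966 = 2.302

2.302


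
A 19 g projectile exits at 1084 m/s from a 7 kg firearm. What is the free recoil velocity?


v_recoil = m_p * v_p / m_gun = 0.019 * 1084 / 7 = 2.942 m/s

2.942 m/s


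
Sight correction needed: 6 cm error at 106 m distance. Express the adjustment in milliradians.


1 mrad subtends 1 cm per 10 m of range, so adj = error_cm / (dist_m / 10) = 6 / (106/10) = 0.566 mrad

0.566 mrad


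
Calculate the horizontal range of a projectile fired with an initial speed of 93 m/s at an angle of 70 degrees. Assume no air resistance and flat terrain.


R = v0^2 * sin(2*theta) / g = 93^2 * sin(2*70°) / 9.81 = 566.7 m

566.7 m


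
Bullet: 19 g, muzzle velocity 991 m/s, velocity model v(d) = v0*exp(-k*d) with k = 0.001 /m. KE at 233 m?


v = v0*exp(-k*d) = 991*exp(-0.001*233) = 785.024 m/s
E = 0.5*m*v^2 = 0.5*0.019*785.024^2 = 5854 J

5854 J


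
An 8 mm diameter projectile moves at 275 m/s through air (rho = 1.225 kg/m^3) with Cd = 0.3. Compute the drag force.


A = pi*(d/2)^2 = pi*(8/2000)^2 = 5.02655e-05 m^2
Fd = 0.5*Cd*rho*A*v^2 = 0.5*0.3*1.225*5.02655e-05*275^2 = 0.6985 N

0.6985 N


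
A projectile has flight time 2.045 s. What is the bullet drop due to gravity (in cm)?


drop = 0.5*g*t^2 = 0.5*9.81*2.045^2 = 20.5128 m ≈ 2051 cm

2051 cm


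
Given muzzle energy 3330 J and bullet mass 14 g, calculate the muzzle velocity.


v = sqrt(2*E/m) = sqrt(2*3330/0.014) = 689.7 m/s

689.7 m/s


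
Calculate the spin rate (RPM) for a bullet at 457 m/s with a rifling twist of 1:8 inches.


twist_m = 8*0.0254 = 0.2032 m
spin = v/twist = 457/0.2032 = 2249.016 rev/s
RPM = spin*60 = 2249.016*60 ≈ 134941 RPM

134941 RPM


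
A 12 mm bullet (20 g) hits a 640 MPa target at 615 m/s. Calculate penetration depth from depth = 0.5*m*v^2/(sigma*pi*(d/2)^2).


A = pi*(d/2)^2 = pi*(12/2)^2 = 113.097 mm^2
E = 0.5*m*v^2 = 0.5*0.02*615^2 = 3782.25 J
depth = E/(sigma*A) = 3782.25 J / (640 MPa * 113.097 mm^2) = 3782.25/(640 * 113.097) m = 0.0522538 m ≈ 52.25 mm

52.25 mm


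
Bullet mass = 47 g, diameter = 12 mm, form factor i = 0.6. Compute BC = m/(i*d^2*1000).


BC = m/(i*d^2*1000) = 47/(0.6 * 12^2 * 1000) = 0.000544

0.000544


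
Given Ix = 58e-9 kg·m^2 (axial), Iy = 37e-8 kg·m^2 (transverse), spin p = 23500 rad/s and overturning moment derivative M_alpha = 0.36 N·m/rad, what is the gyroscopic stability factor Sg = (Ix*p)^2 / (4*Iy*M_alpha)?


Sg = Ix^2 * p^2 / (4 * Iy * M_alpha) = (58e-9)^2 * 23500^2 / (4 * 37e-8 * 0.36) = 3.487

3.487


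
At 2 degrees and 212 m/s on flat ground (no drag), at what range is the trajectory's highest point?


R = v0^2*sin(2*theta)/g = 212^2*sin(2*2°)/9.81 = 319.586 m
apex_dist = R/2 = 319.586/2 = 159.8 m

159.8 m


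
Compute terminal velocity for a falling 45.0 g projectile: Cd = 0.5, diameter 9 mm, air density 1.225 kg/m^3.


A = pi*(d/2)^2 = pi*(9/2000)^2 = 6.36173e-05 m^2
vt = sqrt(2mg/(Cd*rho*A)) = sqrt(2*0.045*9.81/(0.5 * 1.225 * 6.36173e-05)) = 150.5 m/s

150.5 m/s


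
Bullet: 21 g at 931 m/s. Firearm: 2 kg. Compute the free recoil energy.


v_r = m_p*v_p/m_gun = 0.021*931/2 = 9.7755 m/s, E_r = 0.5*m_gun*v_r^2 = 0.5*2*9.7755^2 = 95.56 J

95.56 J


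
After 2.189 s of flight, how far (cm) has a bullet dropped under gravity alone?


drop = 0.5*g*t^2 = 0.5*9.81*2.189^2 = 23.5034 m ≈ 2350 cm

2350 cm


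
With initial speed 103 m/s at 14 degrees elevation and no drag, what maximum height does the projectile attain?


H = (v0*sin(theta))^2 / (2g) = (103*sin(14°))^2 / (2*9.81) = 31.65 m

31.65 m


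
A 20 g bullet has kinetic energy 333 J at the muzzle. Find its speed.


v = sqrt(2*E/m) = sqrt(2*333/0.02) = 182.5 m/s

182.5 m/s


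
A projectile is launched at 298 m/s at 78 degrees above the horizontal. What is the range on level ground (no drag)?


R = v0^2 * sin(2*theta) / g = 298^2 * sin(2*78°) / 9.81 = 3682 m

3682 m


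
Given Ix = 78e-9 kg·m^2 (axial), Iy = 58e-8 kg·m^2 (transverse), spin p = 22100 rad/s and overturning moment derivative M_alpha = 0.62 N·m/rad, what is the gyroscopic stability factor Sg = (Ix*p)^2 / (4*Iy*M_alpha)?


Sg = Ix^2 * p^2 / (4 * Iy * M_alpha) = (78e-9)^2 * 22100^2 / (4 * 58e-8 * 0.62) = 2.066

2.066


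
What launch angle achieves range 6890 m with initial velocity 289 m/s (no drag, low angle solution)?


sin(2*theta) = R*g/v0^2 = 6890*9.81/289^2 = 0.809268, theta = arcsin(0.809268)/2 = 27.01°

27.01 degrees


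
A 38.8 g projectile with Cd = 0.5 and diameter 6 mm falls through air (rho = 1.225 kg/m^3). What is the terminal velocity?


A = pi*(d/2)^2 = pi*(6/2000)^2 = 2.82743e-05 m^2
vt = sqrt(2mg/(Cd*rho*A)) = sqrt(2*0.0388*9.81/(0.5 * 1.225 * 2.82743e-05)) = 209.7 m/s

209.7 m/s


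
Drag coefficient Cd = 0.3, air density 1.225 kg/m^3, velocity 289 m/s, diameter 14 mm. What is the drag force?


A = pi*(d/2)^2 = pi*(14/2000)^2 = 1.53938e-04 m^2
Fd = 0.5*Cd*rho*A*v^2 = 0.5*0.3*1.225*1.53938e-04*289^2 = 2.362 N

2.362 N


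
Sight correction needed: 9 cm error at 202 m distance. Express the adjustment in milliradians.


1 mrad subtends 1 cm per 10 m of range, so adj = error_cm / (dist_m / 10) = 9 / (202/10) = 0.4455 mrad

0.4455 mrad


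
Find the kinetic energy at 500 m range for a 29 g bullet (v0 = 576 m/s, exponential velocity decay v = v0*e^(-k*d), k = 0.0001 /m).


v = v0*exp(-k*d) = 576*exp(-0.0001*500) = 547.908 m/s
E = 0.5*m*v^2 = 0.5*0.029*547.908^2 = 4353 J

4353 J


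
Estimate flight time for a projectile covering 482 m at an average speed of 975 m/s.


t = d/v = 482/975 = 0.4944 s

0.4944 s


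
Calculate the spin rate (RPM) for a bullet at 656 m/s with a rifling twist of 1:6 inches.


twist_m = 6*0.0254 = 0.1524 m
spin = v/twist = 656/0.1524 = 4304.462 rev/s
RPM = spin*60 = 4304.462*60 ≈ 258268 RPM

258268 RPM


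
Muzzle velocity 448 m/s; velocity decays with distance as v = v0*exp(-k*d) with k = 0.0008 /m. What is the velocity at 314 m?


v = v0*exp(-k*d) = 448*exp(-0.0008*314) = 348.5 m/s

348.5 m/s


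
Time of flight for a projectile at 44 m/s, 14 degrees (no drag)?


T = 2*v0*sin(theta)/g = 2*44*sin(14°)/9.81 = 2.17 s

2.17 s


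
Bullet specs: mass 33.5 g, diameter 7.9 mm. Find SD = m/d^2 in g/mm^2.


SD = m/d^2 = 33.5/7.9^2 = 0.5368 g/mm^2

0.5368 g/mm^2


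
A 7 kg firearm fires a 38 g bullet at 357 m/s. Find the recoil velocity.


v_recoil = m_p * v_p / m_gun = 0.038 * 357 / 7 = 1.938 m/s

1.938 m/s


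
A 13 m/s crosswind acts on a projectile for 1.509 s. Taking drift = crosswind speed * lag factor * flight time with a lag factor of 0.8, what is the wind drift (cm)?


drift = v_wind * lag * t = 13 * 0.8 * 1.509 = 15.6936 m ≈ 1569 cm

1569 cm


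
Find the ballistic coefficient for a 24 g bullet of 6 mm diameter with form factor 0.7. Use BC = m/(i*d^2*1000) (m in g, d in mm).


BC = m/(i*d^2*1000) = 24/(0.7 * 6^2 * 1000) = 0.0009524

0.0009524


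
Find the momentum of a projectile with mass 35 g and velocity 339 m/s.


p = m*v = 0.035*339 = 11.87 kg·m/s

11.87 kg·m/s


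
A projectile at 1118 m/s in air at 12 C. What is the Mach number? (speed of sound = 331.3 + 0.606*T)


a = 331.3 + 0.606*(12) = 338.572 m/s
M = v/a = 1118/338.572 = 3.302

3.302


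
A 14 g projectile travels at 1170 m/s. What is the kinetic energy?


E = 0.5*m*v^2 = 0.5*0.014*1170^2 = 9582 J

9582 J


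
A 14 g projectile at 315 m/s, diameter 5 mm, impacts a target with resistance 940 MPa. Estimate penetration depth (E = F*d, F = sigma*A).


A = pi*(d/2)^2 = pi*(5/2)^2 = 19.635 mm^2
E = 0.5*m*v^2 = 0.5*0.014*315^2 = 694.575 J
depth = E/(sigma*A) = 694.575 J / (940 MPa * 19.635 mm^2) = 694.575/(940 * 19.635) m = 0.0376324 m ≈ 37.63 mm

37.63 mm


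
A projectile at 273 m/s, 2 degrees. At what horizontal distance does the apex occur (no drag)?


R = v0^2*sin(2*theta)/g = 273^2*sin(2*2°)/9.81 = 529.957 m
apex_dist = R/2 = 529.957/2 = 265 m

265 m


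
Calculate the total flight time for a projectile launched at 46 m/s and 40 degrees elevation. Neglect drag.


T = 2*v0*sin(theta)/g = 2*46*sin(40°)/9.81 = 6.028 s

6.028 s


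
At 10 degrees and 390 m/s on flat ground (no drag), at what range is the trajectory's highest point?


R = v0^2*sin(2*theta)/g = 390^2*sin(2*10°)/9.81 = 5302.88 m
apex_dist = R/2 = 5302.88/2 = 2651 m

2651 m


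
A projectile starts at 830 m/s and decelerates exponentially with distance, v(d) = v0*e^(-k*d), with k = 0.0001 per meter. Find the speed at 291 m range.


v = v0*exp(-k*d) = 830*exp(-0.0001*291) = 806.2 m/s

806.2 m/s


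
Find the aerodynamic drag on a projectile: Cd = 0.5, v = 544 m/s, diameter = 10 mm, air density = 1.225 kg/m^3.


A = pi*(d/2)^2 = pi*(10/2000)^2 = 7.85398e-05 m^2
Fd = 0.5*Cd*rho*A*v^2 = 0.5*0.5*1.225*7.85398e-05*544^2 = 7.118 N

7.118 N


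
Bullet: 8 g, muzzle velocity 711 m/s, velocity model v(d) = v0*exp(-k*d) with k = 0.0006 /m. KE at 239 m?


v = v0*exp(-k*d) = 711*exp(-0.0006*239) = 616.016 m/s
E = 0.5*m*v^2 = 0.5*0.008*616.016^2 = 1518 J

1518 J


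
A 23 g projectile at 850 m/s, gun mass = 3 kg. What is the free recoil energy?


v_r = m_p*v_p/m_gun = 0.023*850/3 = 6.51667 m/s, E_r = 0.5*m_gun*v_r^2 = 0.5*3*6.51667^2 = 63.7 J

63.7 J


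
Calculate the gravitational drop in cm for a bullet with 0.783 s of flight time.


drop = 0.5*g*t^2 = 0.5*9.81*0.783^2 = 3.0072 m ≈ 300.7 cm

300.7 cm


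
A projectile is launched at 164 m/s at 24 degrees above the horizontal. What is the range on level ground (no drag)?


R = v0^2 * sin(2*theta) / g = 164^2 * sin(2*24°) / 9.81 = 2037 m

2037 m


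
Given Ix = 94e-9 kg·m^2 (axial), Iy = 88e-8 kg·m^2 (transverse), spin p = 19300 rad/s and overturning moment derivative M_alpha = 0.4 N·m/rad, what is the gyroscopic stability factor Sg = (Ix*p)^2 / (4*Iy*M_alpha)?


Sg = Ix^2 * p^2 / (4 * Iy * M_alpha) = (94e-9)^2 * 19300^2 / (4 * 88e-8 * 0.4) = 2.338

2.338


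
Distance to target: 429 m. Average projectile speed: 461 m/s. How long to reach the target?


t = d/v = 429/461 = 0.9306 s

0.9306 s


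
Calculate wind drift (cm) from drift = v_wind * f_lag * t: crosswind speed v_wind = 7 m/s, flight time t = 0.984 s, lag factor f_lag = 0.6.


drift = v_wind * lag * t = 7 * 0.6 * 0.984 = 4.1328 m ≈ 413.3 cm

413.3 cm


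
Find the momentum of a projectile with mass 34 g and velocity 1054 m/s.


p = m*v = 0.034*1054 = 35.84 kg·m/s

35.84 kg·m/s


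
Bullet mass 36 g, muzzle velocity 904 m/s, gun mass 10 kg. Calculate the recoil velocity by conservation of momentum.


v_recoil = m_p * v_p / m_gun = 0.036 * 904 / 10 = 3.254 m/s

3.254 m/s


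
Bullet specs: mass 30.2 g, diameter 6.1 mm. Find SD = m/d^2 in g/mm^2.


SD = m/d^2 = 30.2/6.1^2 = 0.8116 g/mm^2

0.8116 g/mm^2


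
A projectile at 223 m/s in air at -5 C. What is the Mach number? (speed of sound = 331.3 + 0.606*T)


a = 331.3 + 0.606*(-5) = 328.27 m/s
M = v/a = 223/328.27 = 0.6793

0.6793


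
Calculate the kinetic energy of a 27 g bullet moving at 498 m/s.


E = 0.5*m*v^2 = 0.5*0.027*498^2 = 3348 J

3348 J


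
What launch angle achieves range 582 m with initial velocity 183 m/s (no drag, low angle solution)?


sin(2*theta) = R*g/v0^2 = 582*9.81/183^2 = 0.170486, theta = arcsin(0.170486)/2 = 4.908°

4.908 degrees


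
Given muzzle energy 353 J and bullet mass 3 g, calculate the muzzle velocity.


v = sqrt(2*E/m) = sqrt(2*353/0.003) = 485.1 m/s

485.1 m/s


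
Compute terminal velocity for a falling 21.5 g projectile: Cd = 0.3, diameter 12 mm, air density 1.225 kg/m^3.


A = pi*(d/2)^2 = pi*(12/2000)^2 = 1.13097e-04 m^2
vt = sqrt(2mg/(Cd*rho*A)) = sqrt(2*0.0215*9.81/(0.3 * 1.225 * 1.13097e-04)) = 100.7 m/s

100.7 m/s


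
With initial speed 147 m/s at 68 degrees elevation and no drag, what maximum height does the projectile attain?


H = (v0*sin(theta))^2 / (2g) = (147*sin(68°))^2 / (2*9.81) = 946.8 m

946.8 m


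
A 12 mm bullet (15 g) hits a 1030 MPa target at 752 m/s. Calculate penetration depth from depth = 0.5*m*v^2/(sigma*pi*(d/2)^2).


A = pi*(d/2)^2 = pi*(12/2)^2 = 113.097 mm^2
E = 0.5*m*v^2 = 0.5*0.015*752^2 = 4241.28 J
depth = E/(sigma*A) = 4241.28 J / (1030 MPa * 113.097 mm^2) = 4241.28/(1030 * 113.097) m = 0.0364089 m ≈ 36.41 mm

36.41 mm


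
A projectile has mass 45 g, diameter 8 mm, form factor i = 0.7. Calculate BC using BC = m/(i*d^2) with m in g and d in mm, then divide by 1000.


BC = m/(i*d^2*1000) = 45/(0.7 * 8^2 * 1000) = 0.001004

0.001004


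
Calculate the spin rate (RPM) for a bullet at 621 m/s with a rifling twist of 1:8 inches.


twist_m = 8*0.0254 = 0.2032 m
spin = v/twist = 621/0.2032 = 3056.102 rev/s
RPM = spin*60 = 3056.102*60 ≈ 183366 RPM

183366 RPM


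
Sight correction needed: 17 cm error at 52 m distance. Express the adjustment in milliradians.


1 mrad subtends 1 cm per 10 m of range, so adj = error_cm / (dist_m / 10) = 17 / (52/10) = 3.269 mrad

3.269 mrad


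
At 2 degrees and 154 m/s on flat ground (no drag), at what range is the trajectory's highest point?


R = v0^2*sin(2*theta)/g = 154^2*sin(2*2°)/9.81 = 168.639 m
apex_dist = R/2 = 168.639/2 = 84.32 m

84.32 m


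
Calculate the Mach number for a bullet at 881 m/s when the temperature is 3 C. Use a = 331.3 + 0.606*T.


a = 331.3 + 0.606*(3) = 333.118 m/s
M = v/a = 881/333.118 = 2.645

2.645


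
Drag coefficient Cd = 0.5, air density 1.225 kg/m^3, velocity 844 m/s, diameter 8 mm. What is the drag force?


A = pi*(d/2)^2 = pi*(8/2000)^2 = 5.02655e-05 m^2
Fd = 0.5*Cd*rho*A*v^2 = 0.5*0.5*1.225*5.02655e-05*844^2 = 10.97 N

10.97 N


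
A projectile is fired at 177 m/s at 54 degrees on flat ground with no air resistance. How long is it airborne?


T = 2*v0*sin(theta)/g = 2*177*sin(54°)/9.81 = 29.19 s

29.19 s


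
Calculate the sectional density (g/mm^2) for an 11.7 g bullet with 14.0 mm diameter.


SD = m/d^2 = 11.7/14.0^2 = 0.05969 g/mm^2

0.05969 g/mm^2


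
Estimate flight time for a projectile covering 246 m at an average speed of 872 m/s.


t = d/v = 246/872 = 0.2821 s

0.2821 s


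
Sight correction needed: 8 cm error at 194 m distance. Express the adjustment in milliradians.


1 mrad subtends 1 cm per 10 m of range, so adj = error_cm / (dist_m / 10) = 8 / (194/10) = 0.4124 mrad

0.4124 mrad


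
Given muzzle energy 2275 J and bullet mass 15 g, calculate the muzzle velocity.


v = sqrt(2*E/m) = sqrt(2*2275/0.015) = 550.8 m/s

550.8 m/s


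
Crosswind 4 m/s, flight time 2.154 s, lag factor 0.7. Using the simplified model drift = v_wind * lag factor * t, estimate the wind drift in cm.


drift = v_wind * lag * t = 4 * 0.7 * 2.154 = 6.0312 m ≈ 603.1 cm

603.1 cm


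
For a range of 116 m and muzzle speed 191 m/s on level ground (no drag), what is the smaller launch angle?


sin(2*theta) = R*g/v0^2 = 116*9.81/191^2 = 0.0311932, theta = arcsin(0.0311932)/2 = 0.8938°

0.8938 degrees


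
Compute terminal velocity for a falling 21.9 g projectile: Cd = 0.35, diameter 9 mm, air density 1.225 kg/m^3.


A = pi*(d/2)^2 = pi*(9/2000)^2 = 6.36173e-05 m^2
vt = sqrt(2mg/(Cd*rho*A)) = sqrt(2*0.0219*9.81/(0.35 * 1.225 * 6.36173e-05)) = 125.5 m/s

125.5 m/s


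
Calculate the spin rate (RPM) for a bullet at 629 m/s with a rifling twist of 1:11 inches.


twist_m = 11*0.0254 = 0.2794 m
spin = v/twist = 629/0.2794 = 2251.253 rev/s
RPM = spin*60 = 2251.253*60 ≈ 135075 RPM

135075 RPM


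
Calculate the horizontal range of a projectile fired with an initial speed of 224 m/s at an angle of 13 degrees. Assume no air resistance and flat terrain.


R = v0^2 * sin(2*theta) / g = 224^2 * sin(2*13°) / 9.81 = 2242 m

2242 m


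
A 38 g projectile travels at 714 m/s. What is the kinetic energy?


E = 0.5*m*v^2 = 0.5*0.038*714^2 = 9686 J

9686 J


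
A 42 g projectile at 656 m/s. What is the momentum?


p = m*v = 0.042*656 = 27.55 kg·m/s

27.55 kg·m/s


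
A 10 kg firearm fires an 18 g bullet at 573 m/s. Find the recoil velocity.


v_recoil = m_p * v_p / m_gun = 0.018 * 573 / 10 = 1.031 m/s

1.031 m/s


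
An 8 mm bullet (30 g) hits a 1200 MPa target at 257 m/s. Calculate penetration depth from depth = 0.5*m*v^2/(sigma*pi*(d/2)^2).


A = pi*(d/2)^2 = pi*(8/2)^2 = 50.2655 mm^2
E = 0.5*m*v^2 = 0.5*0.03*257^2 = 990.735 J
depth = E/(sigma*A) = 990.735 J / (1200 MPa * 50.2655 mm^2) = 990.735/(1200 * 50.2655) m = 0.016425 m ≈ 16.43 mm

16.43 mm


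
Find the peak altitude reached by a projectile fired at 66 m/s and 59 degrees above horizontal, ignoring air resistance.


H = (v0*sin(theta))^2 / (2g) = (66*sin(59°))^2 / (2*9.81) = 163.1 m

163.1 m


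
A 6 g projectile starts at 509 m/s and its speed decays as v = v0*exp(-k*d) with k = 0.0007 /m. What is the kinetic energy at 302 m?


v = v0*exp(-k*d) = 509*exp(-0.0007*302) = 412.01 m/s
E = 0.5*m*v^2 = 0.5*0.006*412.01^2 = 509.3 J

509.3 J


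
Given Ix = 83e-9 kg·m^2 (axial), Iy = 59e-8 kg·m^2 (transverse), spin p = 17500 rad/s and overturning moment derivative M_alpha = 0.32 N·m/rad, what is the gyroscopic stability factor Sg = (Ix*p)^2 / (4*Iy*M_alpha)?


Sg = Ix^2 * p^2 / (4 * Iy * M_alpha) = (83e-9)^2 * 17500^2 / (4 * 59e-8 * 0.32) = 2.794

2.794


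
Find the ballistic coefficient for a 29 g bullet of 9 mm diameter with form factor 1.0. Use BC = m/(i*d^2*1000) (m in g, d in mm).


BC = m/(i*d^2*1000) = 29/(1.0 * 9^2 * 1000) = 0.000358

0.000358


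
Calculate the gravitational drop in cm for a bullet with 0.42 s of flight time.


drop = 0.5*g*t^2 = 0.5*9.81*0.42^2 = 0.865242 m ≈ 86.52 cm

86.52 cm


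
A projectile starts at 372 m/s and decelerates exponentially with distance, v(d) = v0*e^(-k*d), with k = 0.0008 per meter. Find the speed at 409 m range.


v = v0*exp(-k*d) = 372*exp(-0.0008*409) = 268.2 m/s

268.2 m/s


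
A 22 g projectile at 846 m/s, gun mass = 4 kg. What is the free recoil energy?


v_r = m_p*v_p/m_gun = 0.022*846/4 = 4.653 m/s, E_r = 0.5*m_gun*v_r^2 = 0.5*4*4.653^2 = 43.3 J

43.3 J


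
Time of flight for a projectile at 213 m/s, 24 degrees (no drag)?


T = 2*v0*sin(theta)/g = 2*213*sin(24°)/9.81 = 17.66 s

17.66 s


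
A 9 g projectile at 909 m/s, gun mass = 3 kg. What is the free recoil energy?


v_r = m_p*v_p/m_gun = 0.009*909/3 = 2.727 m/s, E_r = 0.5*m_gun*v_r^2 = 0.5*3*2.727^2 = 11.15 J

11.15 J


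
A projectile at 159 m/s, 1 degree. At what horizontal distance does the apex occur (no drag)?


R = v0^2*sin(2*theta)/g = 159^2*sin(2*1°)/9.81 = 89.9382 m
apex_dist = R/2 = 89.9382/2 = 44.97 m

44.97 m


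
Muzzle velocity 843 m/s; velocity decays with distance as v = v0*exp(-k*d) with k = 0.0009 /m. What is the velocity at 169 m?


v = v0*exp(-k*d) = 843*exp(-0.0009*169) = 724.1 m/s

724.1 m/s


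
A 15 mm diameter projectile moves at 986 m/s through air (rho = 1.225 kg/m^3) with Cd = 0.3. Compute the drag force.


A = pi*(d/2)^2 = pi*(15/2000)^2 = 1.76715e-04 m^2
Fd = 0.5*Cd*rho*A*v^2 = 0.5*0.3*1.225*1.76715e-04*986^2 = 31.57 N

31.57 N


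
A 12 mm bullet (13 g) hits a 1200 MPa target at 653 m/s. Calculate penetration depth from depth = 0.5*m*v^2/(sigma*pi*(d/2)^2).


A = pi*(d/2)^2 = pi*(12/2)^2 = 113.097 mm^2
E = 0.5*m*v^2 = 0.5*0.013*653^2 = 2771.66 J
depth = E/(sigma*A) = 2771.66 J / (1200 MPa * 113.097 mm^2) = 2771.66/(1200 * 113.097) m = 0.0204224 m ≈ 20.42 mm

20.42 mm


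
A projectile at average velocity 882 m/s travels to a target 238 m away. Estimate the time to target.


t = d/v = 238/882 = 0.2698 s

0.2698 s


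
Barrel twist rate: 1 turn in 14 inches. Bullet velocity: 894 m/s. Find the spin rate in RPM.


twist_m = 14*0.0254 = 0.3556 m
spin = v/twist = 894/0.3556 = 2514.061 rev/s
RPM = spin*60 = 2514.061*60 ≈ 150844 RPM

150844 RPM


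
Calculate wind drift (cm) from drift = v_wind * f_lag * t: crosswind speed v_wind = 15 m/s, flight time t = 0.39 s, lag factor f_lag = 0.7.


drift = v_wind * lag * t = 15 * 0.7 * 0.39 = 4.095 m ≈ 409.5 cm

409.5 cm


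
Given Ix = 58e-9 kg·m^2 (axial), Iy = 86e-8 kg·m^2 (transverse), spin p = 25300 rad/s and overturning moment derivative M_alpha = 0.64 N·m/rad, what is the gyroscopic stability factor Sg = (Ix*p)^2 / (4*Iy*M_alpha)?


Sg = Ix^2 * p^2 / (4 * Iy * M_alpha) = (58e-9)^2 * 25300^2 / (4 * 86e-8 * 0.64) = 0.978

0.978


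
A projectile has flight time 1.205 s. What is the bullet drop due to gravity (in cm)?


drop = 0.5*g*t^2 = 0.5*9.81*1.205^2 = 7.12218 m ≈ 712.2 cm

712.2 cm


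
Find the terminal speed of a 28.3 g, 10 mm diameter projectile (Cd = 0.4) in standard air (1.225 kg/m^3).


A = pi*(d/2)^2 = pi*(10/2000)^2 = 7.85398e-05 m^2
vt = sqrt(2mg/(Cd*rho*A)) = sqrt(2*0.0283*9.81/(0.4 * 1.225 * 7.85398e-05)) = 120.1 m/s

120.1 m/s


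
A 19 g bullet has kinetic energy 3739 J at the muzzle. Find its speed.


v = sqrt(2*E/m) = sqrt(2*3739/0.019) = 627.4 m/s

627.4 m/s


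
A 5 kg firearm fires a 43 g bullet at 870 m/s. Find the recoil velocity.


v_recoil = m_p * v_p / m_gun = 0.043 * 870 / 5 = 7.482 m/s

7.482 m/s


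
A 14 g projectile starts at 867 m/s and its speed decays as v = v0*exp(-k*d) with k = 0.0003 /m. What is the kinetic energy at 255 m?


v = v0*exp(-k*d) = 867*exp(-0.0003*255) = 803.148 m/s
E = 0.5*m*v^2 = 0.5*0.014*803.148^2 = 4515 J

4515 J


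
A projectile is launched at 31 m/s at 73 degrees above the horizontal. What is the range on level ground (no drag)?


R = v0^2 * sin(2*theta) / g = 31^2 * sin(2*73°) / 9.81 = 54.78 m

54.78 m


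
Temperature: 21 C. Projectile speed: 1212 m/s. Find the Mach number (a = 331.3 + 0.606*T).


a = 331.3 + 0.606*(21) = 344.026 m/s
M = v/a = 1212/344.026 = 3.523

3.523
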